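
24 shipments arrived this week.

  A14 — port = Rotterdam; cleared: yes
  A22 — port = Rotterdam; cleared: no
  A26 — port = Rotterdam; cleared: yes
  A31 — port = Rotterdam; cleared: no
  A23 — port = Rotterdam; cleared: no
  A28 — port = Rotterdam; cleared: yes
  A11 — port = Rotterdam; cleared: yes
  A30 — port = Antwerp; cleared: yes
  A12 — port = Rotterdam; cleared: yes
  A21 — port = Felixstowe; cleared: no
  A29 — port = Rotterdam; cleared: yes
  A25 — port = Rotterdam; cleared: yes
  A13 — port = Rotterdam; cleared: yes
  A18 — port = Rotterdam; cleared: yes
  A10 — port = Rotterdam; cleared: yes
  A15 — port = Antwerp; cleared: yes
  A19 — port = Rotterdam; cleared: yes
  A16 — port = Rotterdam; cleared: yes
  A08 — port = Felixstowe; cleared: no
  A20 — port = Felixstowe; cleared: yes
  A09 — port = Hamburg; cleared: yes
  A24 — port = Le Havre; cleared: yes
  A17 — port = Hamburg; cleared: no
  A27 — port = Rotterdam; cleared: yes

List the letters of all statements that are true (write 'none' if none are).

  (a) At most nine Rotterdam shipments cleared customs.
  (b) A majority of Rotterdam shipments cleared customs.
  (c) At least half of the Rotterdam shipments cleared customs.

|A| = 16, |A ∩ B| = 13, |A ∖ B| = 3.
(a) |A ∩ B| ≤ 9: fails.
(b) |A ∩ B| > |A ∖ B|: holds.
(c) |A ∩ B| ≥ |A ∖ B|: holds.

(b), (c)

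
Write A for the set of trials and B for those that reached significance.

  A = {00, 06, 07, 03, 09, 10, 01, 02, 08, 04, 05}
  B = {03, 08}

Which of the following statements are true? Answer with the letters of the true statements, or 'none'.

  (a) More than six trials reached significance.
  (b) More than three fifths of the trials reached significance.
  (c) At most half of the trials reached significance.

(c)

|A| = 11, |A ∩ B| = 2, |A ∖ B| = 9.
(a) |A ∩ B| > 6: fails.
(b) |A ∩ B| / |A| > 3/5: fails.
(c) |A ∩ B| ≤ |A ∖ B|: holds.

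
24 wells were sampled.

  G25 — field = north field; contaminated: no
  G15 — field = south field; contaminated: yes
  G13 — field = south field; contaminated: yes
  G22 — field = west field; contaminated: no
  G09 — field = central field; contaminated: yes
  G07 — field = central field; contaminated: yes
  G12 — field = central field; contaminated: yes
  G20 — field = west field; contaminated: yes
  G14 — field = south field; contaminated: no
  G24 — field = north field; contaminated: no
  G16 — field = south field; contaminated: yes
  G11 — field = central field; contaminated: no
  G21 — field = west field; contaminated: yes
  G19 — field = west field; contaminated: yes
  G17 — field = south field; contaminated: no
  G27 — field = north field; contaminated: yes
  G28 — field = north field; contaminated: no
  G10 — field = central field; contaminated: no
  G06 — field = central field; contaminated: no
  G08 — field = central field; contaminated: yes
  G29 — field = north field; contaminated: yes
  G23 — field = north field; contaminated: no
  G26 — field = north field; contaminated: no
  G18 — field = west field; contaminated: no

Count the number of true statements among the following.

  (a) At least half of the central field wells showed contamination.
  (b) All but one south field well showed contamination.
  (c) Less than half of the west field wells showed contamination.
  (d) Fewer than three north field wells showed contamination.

2

(a) central field: |A| = 7, |A ∩ B| = 4; needs |A ∩ B| ≥ |A ∖ B| — true.
(b) south field: |A| = 5, |A ∩ B| = 3; needs |A ∖ B| = 1 — false.
(c) west field: |A| = 5, |A ∩ B| = 3; needs |A ∩ B| < |A ∖ B| — false.
(d) north field: |A| = 7, |A ∩ B| = 2; needs |A ∩ B| < 3 — true.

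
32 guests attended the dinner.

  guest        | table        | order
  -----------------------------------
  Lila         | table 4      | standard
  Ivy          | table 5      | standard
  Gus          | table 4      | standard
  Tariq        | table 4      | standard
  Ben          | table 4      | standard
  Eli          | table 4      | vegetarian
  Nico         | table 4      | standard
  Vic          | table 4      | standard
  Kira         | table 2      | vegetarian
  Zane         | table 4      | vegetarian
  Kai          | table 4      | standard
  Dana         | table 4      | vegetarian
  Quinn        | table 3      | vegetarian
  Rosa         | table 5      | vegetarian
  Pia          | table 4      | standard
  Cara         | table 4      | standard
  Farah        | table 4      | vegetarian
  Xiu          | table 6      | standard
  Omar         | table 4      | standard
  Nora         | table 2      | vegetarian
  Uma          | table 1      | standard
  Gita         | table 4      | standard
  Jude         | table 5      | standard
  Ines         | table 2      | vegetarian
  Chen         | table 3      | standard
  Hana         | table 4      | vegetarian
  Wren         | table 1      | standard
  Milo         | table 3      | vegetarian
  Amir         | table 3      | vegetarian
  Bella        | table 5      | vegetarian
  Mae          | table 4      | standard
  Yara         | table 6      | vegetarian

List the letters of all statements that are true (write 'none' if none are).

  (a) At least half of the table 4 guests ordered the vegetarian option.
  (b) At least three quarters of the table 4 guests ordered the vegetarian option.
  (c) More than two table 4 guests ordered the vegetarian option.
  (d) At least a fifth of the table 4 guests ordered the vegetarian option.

|A| = 17, |A ∩ B| = 5, |A ∖ B| = 12.
(a) |A ∩ B| ≥ |A ∖ B|: fails.
(b) |A ∩ B| / |A| ≥ 3/4: fails.
(c) |A ∩ B| > 2: holds.
(d) |A ∩ B| / |A| ≥ 1/5: holds.

(c), (d)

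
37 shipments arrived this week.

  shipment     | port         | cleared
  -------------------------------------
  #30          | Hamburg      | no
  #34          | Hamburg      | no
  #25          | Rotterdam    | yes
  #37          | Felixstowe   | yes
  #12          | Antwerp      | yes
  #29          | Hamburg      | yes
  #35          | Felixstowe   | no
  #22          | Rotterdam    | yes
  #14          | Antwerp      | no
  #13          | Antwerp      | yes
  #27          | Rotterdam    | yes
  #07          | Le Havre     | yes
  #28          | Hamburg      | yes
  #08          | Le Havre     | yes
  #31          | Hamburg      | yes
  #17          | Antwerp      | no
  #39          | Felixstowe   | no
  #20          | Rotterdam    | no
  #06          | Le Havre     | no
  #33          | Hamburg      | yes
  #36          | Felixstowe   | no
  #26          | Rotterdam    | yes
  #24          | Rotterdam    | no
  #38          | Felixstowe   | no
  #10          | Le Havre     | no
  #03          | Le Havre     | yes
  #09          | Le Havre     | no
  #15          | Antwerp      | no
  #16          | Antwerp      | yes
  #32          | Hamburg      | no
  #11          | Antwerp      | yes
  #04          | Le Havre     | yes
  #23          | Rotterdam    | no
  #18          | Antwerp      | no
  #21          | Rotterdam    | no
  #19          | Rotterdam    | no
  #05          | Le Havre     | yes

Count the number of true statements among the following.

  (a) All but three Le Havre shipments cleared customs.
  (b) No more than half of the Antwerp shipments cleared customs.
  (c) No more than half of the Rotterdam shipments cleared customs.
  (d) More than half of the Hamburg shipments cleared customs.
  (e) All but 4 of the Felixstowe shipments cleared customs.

5

(a) Le Havre: |A| = 8, |A ∩ B| = 5; needs |A ∖ B| = 3 — true.
(b) Antwerp: |A| = 8, |A ∩ B| = 4; needs |A ∩ B| ≤ |A ∖ B| — true.
(c) Rotterdam: |A| = 9, |A ∩ B| = 4; needs |A ∩ B| ≤ |A ∖ B| — true.
(d) Hamburg: |A| = 7, |A ∩ B| = 4; needs |A ∩ B| > |A ∖ B| — true.
(e) Felixstowe: |A| = 5, |A ∩ B| = 1; needs |A ∖ B| = 4 — true.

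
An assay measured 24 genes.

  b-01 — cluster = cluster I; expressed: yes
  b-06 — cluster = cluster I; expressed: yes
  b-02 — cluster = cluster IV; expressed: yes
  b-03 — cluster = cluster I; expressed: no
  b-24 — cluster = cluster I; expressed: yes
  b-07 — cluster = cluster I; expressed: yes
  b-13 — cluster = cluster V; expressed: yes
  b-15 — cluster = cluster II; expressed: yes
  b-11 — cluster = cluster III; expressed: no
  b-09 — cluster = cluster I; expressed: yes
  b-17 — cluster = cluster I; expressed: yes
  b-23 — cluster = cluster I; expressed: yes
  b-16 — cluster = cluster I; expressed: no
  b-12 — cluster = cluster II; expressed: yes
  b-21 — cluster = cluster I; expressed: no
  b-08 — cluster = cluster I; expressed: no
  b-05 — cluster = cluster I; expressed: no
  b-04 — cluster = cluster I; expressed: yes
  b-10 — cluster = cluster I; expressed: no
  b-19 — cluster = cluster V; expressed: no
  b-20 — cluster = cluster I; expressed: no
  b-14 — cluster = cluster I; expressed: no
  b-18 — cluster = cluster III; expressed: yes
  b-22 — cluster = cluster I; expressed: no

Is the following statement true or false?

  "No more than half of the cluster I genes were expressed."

'No more than half of the cluster I genes were expressed' holds iff |A ∩ B| ≤ |A ∖ B|.
|A| = 17, |A ∩ B| = 8, |A ∖ B| = 9.
8 < 9, so the statement is true.

True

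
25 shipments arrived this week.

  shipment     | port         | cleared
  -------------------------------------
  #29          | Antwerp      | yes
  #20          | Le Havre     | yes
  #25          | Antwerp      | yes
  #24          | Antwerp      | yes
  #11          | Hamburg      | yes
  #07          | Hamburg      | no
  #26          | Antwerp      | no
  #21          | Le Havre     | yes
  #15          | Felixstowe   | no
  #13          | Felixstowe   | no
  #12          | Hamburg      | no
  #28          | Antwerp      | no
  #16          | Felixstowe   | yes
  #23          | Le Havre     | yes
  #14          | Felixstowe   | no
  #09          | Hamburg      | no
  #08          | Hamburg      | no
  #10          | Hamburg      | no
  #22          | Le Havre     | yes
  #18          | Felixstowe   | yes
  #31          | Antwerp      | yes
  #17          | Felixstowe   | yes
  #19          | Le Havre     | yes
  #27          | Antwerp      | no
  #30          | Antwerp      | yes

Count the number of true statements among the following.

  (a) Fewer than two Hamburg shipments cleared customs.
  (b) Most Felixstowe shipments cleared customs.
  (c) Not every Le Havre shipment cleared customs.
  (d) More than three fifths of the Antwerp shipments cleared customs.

(a) Hamburg: |A| = 6, |A ∩ B| = 1; needs |A ∩ B| < 2 — true.
(b) Felixstowe: |A| = 6, |A ∩ B| = 3; needs |A ∩ B| > |A ∖ B| — false.
(c) Le Havre: |A| = 5, |A ∩ B| = 5; needs A ⊄ B (|A ∖ B| ≥ 1) — false.
(d) Antwerp: |A| = 8, |A ∩ B| = 5; needs |A ∩ B| / |A| > 3/5 — true.

2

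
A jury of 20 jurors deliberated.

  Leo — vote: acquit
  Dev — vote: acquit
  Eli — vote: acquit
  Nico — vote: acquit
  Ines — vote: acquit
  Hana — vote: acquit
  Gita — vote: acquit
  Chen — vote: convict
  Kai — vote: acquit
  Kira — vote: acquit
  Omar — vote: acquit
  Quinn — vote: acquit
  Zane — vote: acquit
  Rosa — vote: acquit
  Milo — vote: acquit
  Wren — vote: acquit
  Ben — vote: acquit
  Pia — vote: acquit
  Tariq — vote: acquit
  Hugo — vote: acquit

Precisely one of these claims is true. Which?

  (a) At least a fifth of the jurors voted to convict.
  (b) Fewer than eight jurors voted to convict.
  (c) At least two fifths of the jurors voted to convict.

(b)

|A| = 20, |A ∩ B| = 1, |A ∖ B| = 19.
(a) requires |A ∩ B| / |A| ≥ 1/5: false.
(b) requires |A ∩ B| < 8: true.
(c) requires |A ∩ B| / |A| ≥ 2/5: false.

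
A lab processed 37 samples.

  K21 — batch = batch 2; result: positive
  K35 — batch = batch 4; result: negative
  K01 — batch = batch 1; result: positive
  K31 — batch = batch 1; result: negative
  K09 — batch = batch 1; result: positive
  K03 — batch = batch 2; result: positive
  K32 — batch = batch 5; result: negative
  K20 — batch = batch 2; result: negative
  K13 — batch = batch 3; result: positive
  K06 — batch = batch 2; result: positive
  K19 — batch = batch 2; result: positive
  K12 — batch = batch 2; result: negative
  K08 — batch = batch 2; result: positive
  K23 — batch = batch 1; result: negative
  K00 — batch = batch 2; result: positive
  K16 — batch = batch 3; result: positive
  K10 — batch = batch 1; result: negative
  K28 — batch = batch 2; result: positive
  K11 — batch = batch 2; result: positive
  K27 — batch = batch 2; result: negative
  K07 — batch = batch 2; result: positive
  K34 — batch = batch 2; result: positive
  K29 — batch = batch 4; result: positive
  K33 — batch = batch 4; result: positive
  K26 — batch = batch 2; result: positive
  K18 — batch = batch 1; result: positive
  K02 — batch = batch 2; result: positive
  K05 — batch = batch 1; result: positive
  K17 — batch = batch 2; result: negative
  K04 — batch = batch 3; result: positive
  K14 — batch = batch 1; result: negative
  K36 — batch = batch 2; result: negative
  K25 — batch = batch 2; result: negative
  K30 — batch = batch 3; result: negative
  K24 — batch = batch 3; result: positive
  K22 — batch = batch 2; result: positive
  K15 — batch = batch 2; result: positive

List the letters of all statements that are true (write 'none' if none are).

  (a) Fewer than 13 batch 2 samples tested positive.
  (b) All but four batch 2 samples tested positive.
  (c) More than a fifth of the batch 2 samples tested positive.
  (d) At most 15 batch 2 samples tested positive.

|A| = 20, |A ∩ B| = 14, |A ∖ B| = 6.
(a) |A ∩ B| < 13: fails.
(b) |A ∖ B| = 4: fails.
(c) |A ∩ B| / |A| > 1/5: holds.
(d) |A ∩ B| ≤ 15: holds.

(c), (d)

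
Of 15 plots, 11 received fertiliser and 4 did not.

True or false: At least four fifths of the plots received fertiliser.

The determiner here denotes the relation: |A ∩ B| / |A| ≥ 4/5.
|A| = 15, |A ∩ B| = 11, |A ∖ B| = 4.
|A ∩ B|/|A| = 11/15, so the statement is false.

False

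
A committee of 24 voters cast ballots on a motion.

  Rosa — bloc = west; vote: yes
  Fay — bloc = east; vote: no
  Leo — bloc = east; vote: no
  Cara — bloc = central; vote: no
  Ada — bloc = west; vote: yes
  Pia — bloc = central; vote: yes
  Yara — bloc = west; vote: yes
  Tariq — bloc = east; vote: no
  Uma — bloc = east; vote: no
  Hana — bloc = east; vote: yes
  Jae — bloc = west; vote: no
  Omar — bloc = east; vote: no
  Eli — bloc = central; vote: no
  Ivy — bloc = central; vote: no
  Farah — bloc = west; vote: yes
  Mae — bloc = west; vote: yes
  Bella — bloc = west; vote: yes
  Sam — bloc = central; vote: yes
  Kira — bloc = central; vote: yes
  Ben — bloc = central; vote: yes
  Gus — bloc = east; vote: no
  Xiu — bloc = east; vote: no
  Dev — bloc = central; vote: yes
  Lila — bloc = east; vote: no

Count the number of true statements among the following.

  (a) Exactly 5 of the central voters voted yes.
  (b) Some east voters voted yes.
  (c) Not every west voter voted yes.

3

(a) central: |A| = 8, |A ∩ B| = 5; needs |A ∩ B| = 5 — true.
(b) east: |A| = 9, |A ∩ B| = 1; needs A ∩ B ≠ ∅ (|A ∩ B| ≥ 1) — true.
(c) west: |A| = 7, |A ∩ B| = 6; needs A ⊄ B (|A ∖ B| ≥ 1) — true.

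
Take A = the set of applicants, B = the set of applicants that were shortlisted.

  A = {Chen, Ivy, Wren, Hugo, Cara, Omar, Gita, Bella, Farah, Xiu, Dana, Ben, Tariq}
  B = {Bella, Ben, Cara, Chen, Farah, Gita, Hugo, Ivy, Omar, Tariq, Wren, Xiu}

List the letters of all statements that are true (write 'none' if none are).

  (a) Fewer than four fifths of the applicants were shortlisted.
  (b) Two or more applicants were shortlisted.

(b)

|A| = 13, |A ∩ B| = 12, |A ∖ B| = 1.
(a) |A ∩ B| / |A| < 4/5: fails.
(b) |A ∩ B| ≥ 2: holds.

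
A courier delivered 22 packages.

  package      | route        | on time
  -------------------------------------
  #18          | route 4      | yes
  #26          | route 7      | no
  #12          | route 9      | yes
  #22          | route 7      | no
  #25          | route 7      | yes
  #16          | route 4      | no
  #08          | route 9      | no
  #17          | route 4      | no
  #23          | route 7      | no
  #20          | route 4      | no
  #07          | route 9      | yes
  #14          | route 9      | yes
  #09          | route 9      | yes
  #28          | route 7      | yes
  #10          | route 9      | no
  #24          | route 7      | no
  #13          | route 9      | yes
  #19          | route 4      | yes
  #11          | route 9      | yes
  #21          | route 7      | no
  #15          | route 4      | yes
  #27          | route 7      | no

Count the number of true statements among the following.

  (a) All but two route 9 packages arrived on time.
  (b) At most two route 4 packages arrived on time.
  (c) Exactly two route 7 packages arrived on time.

(a) route 9: |A| = 8, |A ∩ B| = 6; needs |A ∖ B| = 2 — true.
(b) route 4: |A| = 6, |A ∩ B| = 3; needs |A ∩ B| ≤ 2 — false.
(c) route 7: |A| = 8, |A ∩ B| = 2; needs |A ∩ B| = 2 — true.

2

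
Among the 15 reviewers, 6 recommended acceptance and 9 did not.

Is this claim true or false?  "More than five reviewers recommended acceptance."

Truth condition: |A ∩ B| > 5.
|A| = 15, |A ∩ B| = 6, |A ∖ B| = 9.
|A ∩ B| = 6, so the statement is true.

True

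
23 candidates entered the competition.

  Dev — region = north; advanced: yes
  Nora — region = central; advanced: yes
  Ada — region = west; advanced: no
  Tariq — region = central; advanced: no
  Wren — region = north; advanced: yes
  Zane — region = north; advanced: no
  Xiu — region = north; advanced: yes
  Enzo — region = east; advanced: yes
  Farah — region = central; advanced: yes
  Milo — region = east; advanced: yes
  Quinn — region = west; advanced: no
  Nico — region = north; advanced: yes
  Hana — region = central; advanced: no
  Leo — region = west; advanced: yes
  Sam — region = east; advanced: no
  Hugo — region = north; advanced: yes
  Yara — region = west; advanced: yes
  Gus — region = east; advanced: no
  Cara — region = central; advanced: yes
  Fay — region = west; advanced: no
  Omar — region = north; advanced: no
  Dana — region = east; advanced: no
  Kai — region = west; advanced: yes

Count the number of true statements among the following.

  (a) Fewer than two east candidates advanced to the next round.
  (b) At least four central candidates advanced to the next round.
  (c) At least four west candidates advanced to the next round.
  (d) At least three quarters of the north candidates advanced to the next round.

(a) east: |A| = 5, |A ∩ B| = 2; needs |A ∩ B| < 2 — false.
(b) central: |A| = 5, |A ∩ B| = 3; needs |A ∩ B| ≥ 4 — false.
(c) west: |A| = 6, |A ∩ B| = 3; needs |A ∩ B| ≥ 4 — false.
(d) north: |A| = 7, |A ∩ B| = 5; needs |A ∩ B| / |A| ≥ 3/4 — false.

0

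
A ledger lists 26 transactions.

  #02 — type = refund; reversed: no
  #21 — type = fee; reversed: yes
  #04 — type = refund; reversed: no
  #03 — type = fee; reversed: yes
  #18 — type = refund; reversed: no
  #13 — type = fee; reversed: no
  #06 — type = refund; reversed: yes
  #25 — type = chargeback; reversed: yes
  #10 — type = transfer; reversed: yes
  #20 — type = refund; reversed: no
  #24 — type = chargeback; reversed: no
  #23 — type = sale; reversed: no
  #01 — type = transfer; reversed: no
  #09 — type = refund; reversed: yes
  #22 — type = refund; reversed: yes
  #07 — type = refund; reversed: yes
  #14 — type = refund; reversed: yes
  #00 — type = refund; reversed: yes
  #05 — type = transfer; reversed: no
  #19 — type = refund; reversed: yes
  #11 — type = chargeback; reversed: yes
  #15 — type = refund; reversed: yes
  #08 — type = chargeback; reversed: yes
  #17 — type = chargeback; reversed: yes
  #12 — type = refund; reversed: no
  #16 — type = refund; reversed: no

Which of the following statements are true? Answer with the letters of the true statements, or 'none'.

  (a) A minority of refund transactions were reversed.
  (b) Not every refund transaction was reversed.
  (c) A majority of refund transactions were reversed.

|A| = 14, |A ∩ B| = 8, |A ∖ B| = 6.
(a) |A ∩ B| < |A ∖ B|: fails.
(b) A ⊄ B (|A ∖ B| ≥ 1): holds.
(c) |A ∩ B| > |A ∖ B|: holds.

(b), (c)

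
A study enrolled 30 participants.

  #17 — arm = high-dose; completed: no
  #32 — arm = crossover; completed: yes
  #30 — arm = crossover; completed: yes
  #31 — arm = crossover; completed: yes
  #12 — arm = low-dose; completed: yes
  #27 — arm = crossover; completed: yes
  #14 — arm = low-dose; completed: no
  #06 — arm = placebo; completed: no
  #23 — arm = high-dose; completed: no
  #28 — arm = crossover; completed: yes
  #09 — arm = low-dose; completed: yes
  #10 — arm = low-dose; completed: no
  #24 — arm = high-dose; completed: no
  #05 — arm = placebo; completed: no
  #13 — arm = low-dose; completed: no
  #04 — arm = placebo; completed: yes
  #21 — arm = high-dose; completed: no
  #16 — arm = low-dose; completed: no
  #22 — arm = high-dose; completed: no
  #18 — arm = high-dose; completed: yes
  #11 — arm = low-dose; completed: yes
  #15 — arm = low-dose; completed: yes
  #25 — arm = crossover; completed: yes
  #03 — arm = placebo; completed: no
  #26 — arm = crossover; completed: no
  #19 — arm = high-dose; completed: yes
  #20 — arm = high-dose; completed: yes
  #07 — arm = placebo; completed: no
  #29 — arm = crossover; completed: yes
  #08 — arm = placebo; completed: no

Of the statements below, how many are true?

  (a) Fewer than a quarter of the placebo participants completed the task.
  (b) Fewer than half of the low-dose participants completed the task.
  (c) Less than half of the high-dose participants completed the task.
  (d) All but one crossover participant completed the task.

3

(a) placebo: |A| = 6, |A ∩ B| = 1; needs |A ∩ B| / |A| < 1/4 — true.
(b) low-dose: |A| = 8, |A ∩ B| = 4; needs |A ∩ B| < |A ∖ B| — false.
(c) high-dose: |A| = 8, |A ∩ B| = 3; needs |A ∩ B| < |A ∖ B| — true.
(d) crossover: |A| = 8, |A ∩ B| = 7; needs |A ∖ B| = 1 — true.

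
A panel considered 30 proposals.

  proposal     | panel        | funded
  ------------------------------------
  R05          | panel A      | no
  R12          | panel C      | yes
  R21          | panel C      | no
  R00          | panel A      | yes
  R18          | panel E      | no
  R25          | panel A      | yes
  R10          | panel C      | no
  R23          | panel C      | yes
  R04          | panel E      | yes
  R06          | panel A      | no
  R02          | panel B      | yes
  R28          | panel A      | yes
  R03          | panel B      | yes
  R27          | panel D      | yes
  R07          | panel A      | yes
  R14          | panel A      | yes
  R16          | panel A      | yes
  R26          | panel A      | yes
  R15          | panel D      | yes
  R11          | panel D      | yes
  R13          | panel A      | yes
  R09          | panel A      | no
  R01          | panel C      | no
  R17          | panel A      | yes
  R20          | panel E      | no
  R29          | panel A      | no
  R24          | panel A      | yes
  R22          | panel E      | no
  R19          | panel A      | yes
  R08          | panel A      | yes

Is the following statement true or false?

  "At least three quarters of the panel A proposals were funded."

True

The determiner here denotes the relation: |A ∩ B| / |A| ≥ 3/4.
|A| = 16, |A ∩ B| = 12, |A ∖ B| = 4.
|A ∩ B|/|A| = 12/16, so the statement is true.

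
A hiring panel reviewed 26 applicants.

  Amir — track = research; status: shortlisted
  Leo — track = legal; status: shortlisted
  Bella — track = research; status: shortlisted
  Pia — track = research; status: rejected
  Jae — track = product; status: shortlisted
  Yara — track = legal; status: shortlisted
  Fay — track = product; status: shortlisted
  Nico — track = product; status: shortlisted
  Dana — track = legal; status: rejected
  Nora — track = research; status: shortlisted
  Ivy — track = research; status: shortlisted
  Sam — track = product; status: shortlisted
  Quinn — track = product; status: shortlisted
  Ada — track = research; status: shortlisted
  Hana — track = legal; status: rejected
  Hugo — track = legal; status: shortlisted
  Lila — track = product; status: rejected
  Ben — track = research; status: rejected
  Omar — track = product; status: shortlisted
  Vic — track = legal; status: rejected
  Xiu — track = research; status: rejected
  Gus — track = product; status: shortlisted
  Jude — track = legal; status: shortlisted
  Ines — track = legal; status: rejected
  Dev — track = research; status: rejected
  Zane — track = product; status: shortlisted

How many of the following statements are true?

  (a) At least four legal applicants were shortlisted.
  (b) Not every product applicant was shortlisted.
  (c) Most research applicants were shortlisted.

3

(a) legal: |A| = 8, |A ∩ B| = 4; needs |A ∩ B| ≥ 4 — true.
(b) product: |A| = 9, |A ∩ B| = 8; needs A ⊄ B (|A ∖ B| ≥ 1) — true.
(c) research: |A| = 9, |A ∩ B| = 5; needs |A ∩ B| > |A ∖ B| — true.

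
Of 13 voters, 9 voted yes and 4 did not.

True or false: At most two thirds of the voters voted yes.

Truth condition: |A ∩ B| / |A| ≤ 2/3.
|A| = 13, |A ∩ B| = 9, |A ∖ B| = 4.
|A ∩ B|/|A| = 9/13, so the statement is false.

False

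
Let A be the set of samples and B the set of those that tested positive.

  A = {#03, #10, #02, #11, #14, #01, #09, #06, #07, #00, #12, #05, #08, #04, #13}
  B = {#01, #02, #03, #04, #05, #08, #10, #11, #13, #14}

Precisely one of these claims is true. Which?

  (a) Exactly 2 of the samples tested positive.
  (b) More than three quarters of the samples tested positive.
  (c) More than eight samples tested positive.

(c)

|A| = 15, |A ∩ B| = 10, |A ∖ B| = 5.
(a) requires |A ∩ B| = 2: false.
(b) requires |A ∩ B| / |A| > 3/4: false.
(c) requires |A ∩ B| > 8: true.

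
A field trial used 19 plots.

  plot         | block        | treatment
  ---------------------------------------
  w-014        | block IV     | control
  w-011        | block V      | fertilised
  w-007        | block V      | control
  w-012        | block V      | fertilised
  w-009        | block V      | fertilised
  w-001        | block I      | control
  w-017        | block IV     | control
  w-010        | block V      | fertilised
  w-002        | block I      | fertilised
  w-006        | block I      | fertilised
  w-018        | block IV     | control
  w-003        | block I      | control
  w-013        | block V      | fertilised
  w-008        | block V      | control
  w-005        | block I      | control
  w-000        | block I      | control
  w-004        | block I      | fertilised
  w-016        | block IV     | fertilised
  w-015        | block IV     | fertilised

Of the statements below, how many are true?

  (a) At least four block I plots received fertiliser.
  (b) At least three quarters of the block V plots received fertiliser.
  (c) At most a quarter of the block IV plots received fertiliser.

0

(a) block I: |A| = 7, |A ∩ B| = 3; needs |A ∩ B| ≥ 4 — false.
(b) block V: |A| = 7, |A ∩ B| = 5; needs |A ∩ B| / |A| ≥ 3/4 — false.
(c) block IV: |A| = 5, |A ∩ B| = 2; needs |A ∩ B| / |A| ≤ 1/4 — false.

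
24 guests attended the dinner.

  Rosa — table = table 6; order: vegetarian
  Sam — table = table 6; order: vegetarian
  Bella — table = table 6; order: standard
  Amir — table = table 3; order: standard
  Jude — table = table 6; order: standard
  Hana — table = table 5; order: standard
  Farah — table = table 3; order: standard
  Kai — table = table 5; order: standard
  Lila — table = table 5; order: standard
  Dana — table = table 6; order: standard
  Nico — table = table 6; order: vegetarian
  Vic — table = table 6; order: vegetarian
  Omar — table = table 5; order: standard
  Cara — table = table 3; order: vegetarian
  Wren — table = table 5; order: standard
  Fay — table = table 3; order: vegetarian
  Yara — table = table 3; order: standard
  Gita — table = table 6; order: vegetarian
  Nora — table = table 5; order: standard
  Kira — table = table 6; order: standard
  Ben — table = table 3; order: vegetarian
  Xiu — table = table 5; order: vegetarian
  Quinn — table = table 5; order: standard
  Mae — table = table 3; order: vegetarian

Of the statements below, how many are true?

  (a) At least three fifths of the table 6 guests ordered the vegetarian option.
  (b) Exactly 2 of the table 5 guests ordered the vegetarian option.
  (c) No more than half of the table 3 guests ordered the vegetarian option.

0

(a) table 6: |A| = 9, |A ∩ B| = 5; needs |A ∩ B| / |A| ≥ 3/5 — false.
(b) table 5: |A| = 8, |A ∩ B| = 1; needs |A ∩ B| = 2 — false.
(c) table 3: |A| = 7, |A ∩ B| = 4; needs |A ∩ B| ≤ |A ∖ B| — false.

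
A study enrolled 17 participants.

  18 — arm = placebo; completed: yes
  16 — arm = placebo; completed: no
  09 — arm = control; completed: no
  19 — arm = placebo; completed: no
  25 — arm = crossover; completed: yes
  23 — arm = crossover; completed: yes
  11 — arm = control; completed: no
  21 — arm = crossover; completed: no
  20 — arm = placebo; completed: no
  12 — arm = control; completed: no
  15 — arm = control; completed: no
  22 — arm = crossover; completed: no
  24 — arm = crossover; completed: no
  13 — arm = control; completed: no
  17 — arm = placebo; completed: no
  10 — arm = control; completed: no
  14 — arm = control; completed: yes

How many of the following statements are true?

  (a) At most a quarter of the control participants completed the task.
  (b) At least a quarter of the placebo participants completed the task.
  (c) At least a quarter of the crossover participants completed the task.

2

(a) control: |A| = 7, |A ∩ B| = 1; needs |A ∩ B| / |A| ≤ 1/4 — true.
(b) placebo: |A| = 5, |A ∩ B| = 1; needs |A ∩ B| / |A| ≥ 1/4 — false.
(c) crossover: |A| = 5, |A ∩ B| = 2; needs |A ∩ B| / |A| ≥ 1/4 — true.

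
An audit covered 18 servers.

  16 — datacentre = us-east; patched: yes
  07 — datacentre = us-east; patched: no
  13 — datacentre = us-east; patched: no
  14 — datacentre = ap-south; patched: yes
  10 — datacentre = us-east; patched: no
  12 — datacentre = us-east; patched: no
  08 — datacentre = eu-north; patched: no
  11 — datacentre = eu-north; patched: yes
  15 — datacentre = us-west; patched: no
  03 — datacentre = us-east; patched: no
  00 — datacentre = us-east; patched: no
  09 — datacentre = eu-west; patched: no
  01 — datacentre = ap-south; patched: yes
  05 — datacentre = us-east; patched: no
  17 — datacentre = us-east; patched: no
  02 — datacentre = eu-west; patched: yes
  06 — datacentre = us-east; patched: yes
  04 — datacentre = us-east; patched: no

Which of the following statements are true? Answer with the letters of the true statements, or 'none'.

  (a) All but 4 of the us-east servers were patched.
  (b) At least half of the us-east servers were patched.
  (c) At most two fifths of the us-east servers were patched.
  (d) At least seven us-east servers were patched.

|A| = 11, |A ∩ B| = 2, |A ∖ B| = 9.
(a) |A ∖ B| = 4: fails.
(b) |A ∩ B| ≥ |A ∖ B|: fails.
(c) |A ∩ B| / |A| ≤ 2/5: holds.
(d) |A ∩ B| ≥ 7: fails.

(c)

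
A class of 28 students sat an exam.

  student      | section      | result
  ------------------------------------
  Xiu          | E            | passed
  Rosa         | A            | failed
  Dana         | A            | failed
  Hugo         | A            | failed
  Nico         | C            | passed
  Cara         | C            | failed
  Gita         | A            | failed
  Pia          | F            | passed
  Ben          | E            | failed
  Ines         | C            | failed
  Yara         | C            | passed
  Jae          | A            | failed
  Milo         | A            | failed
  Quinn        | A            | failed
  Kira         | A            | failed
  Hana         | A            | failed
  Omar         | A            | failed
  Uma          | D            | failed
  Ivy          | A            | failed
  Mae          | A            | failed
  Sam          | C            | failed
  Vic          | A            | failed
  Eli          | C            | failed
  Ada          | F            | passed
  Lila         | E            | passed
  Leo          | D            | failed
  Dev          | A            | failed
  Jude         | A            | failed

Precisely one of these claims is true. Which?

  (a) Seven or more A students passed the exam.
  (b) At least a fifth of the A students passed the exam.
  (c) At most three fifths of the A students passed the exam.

|A| = 15, |A ∩ B| = 0, |A ∖ B| = 15.
(a) requires |A ∩ B| ≥ 7: false.
(b) requires |A ∩ B| / |A| ≥ 1/5: false.
(c) requires |A ∩ B| / |A| ≤ 3/5: true.

(c)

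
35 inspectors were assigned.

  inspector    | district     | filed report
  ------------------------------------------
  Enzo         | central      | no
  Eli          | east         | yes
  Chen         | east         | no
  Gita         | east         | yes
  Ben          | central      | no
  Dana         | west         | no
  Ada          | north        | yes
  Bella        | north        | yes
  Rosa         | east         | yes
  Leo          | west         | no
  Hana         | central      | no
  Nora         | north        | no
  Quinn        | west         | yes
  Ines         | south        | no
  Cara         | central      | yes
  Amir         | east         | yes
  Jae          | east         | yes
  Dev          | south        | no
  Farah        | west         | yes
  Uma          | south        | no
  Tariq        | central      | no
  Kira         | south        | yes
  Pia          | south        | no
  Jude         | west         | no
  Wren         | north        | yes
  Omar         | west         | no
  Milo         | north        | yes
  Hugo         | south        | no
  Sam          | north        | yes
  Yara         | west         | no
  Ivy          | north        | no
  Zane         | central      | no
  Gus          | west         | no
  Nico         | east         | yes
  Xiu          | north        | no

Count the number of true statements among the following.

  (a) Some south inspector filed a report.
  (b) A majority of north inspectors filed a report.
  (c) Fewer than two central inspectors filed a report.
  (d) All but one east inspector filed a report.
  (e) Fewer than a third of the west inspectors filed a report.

5

(a) south: |A| = 6, |A ∩ B| = 1; needs A ∩ B ≠ ∅ (|A ∩ B| ≥ 1) — true.
(b) north: |A| = 8, |A ∩ B| = 5; needs |A ∩ B| > |A ∖ B| — true.
(c) central: |A| = 6, |A ∩ B| = 1; needs |A ∩ B| < 2 — true.
(d) east: |A| = 7, |A ∩ B| = 6; needs |A ∖ B| = 1 — true.
(e) west: |A| = 8, |A ∩ B| = 2; needs |A ∩ B| / |A| < 1/3 — true.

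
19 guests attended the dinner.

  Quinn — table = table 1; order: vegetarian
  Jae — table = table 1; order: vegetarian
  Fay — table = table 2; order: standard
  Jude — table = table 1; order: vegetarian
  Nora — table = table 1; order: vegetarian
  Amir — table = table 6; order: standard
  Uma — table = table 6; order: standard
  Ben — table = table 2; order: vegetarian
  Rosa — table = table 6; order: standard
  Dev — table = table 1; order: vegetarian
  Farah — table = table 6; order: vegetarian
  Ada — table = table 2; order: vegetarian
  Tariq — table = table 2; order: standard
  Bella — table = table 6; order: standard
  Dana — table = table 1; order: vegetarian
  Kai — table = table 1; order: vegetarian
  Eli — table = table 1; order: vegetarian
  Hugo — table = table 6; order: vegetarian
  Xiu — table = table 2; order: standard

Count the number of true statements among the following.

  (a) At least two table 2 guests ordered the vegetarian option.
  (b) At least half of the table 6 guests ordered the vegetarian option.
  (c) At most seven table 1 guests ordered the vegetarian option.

1

(a) table 2: |A| = 5, |A ∩ B| = 2; needs |A ∩ B| ≥ 2 — true.
(b) table 6: |A| = 6, |A ∩ B| = 2; needs |A ∩ B| ≥ |A ∖ B| — false.
(c) table 1: |A| = 8, |A ∩ B| = 8; needs |A ∩ B| ≤ 7 — false.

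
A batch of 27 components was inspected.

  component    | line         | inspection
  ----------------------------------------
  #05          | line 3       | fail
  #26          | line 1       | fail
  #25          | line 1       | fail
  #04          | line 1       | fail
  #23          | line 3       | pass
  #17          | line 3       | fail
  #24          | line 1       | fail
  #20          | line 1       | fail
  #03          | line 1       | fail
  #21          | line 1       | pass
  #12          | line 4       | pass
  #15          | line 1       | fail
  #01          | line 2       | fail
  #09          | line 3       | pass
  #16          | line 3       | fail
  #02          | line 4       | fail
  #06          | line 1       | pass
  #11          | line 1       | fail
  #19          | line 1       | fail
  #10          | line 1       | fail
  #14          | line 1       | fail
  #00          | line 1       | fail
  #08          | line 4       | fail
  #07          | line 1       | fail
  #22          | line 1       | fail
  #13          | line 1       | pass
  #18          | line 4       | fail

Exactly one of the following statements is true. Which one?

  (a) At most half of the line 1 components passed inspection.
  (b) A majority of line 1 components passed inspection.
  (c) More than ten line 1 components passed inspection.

(a)

|A| = 17, |A ∩ B| = 3, |A ∖ B| = 14.
(a) requires |A ∩ B| ≤ |A ∖ B|: true.
(b) requires |A ∩ B| > |A ∖ B|: false.
(c) requires |A ∩ B| > 10: false.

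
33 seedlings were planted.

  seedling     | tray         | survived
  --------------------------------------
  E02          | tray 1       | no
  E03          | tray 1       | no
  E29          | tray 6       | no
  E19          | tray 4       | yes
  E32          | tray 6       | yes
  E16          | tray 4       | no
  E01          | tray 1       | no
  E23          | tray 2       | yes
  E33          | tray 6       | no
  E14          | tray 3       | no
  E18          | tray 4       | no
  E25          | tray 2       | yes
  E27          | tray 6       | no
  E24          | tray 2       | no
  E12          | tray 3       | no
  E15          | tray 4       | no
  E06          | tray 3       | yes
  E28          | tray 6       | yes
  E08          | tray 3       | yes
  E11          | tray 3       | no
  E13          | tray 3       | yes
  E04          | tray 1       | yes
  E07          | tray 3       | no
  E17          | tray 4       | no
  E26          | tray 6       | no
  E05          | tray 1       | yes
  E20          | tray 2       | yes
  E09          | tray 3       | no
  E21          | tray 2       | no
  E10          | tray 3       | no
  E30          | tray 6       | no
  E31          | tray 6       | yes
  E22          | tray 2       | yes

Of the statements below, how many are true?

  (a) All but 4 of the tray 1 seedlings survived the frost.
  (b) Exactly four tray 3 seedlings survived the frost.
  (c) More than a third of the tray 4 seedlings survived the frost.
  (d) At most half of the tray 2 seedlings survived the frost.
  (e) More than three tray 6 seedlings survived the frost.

(a) tray 1: |A| = 5, |A ∩ B| = 2; needs |A ∖ B| = 4 — false.
(b) tray 3: |A| = 9, |A ∩ B| = 3; needs |A ∩ B| = 4 — false.
(c) tray 4: |A| = 5, |A ∩ B| = 1; needs |A ∩ B| / |A| > 1/3 — false.
(d) tray 2: |A| = 6, |A ∩ B| = 4; needs |A ∩ B| ≤ |A ∖ B| — false.
(e) tray 6: |A| = 8, |A ∩ B| = 3; needs |A ∩ B| > 3 — false.

0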